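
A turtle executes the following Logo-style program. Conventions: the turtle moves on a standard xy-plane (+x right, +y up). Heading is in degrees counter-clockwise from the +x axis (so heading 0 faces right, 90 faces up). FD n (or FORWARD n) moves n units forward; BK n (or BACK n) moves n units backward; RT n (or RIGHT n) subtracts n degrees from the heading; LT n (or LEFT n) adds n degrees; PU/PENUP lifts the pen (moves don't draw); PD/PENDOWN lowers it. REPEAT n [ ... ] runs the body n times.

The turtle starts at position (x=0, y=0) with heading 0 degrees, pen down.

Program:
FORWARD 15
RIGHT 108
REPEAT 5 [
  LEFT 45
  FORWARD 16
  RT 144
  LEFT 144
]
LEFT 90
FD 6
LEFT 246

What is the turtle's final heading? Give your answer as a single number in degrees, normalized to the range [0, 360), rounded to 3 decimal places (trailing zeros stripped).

Executing turtle program step by step:
Start: pos=(0,0), heading=0, pen down
FD 15: (0,0) -> (15,0) [heading=0, draw]
RT 108: heading 0 -> 252
REPEAT 5 [
  -- iteration 1/5 --
  LT 45: heading 252 -> 297
  FD 16: (15,0) -> (22.264,-14.256) [heading=297, draw]
  RT 144: heading 297 -> 153
  LT 144: heading 153 -> 297
  -- iteration 2/5 --
  LT 45: heading 297 -> 342
  FD 16: (22.264,-14.256) -> (37.481,-19.2) [heading=342, draw]
  RT 144: heading 342 -> 198
  LT 144: heading 198 -> 342
  -- iteration 3/5 --
  LT 45: heading 342 -> 27
  FD 16: (37.481,-19.2) -> (51.737,-11.937) [heading=27, draw]
  RT 144: heading 27 -> 243
  LT 144: heading 243 -> 27
  -- iteration 4/5 --
  LT 45: heading 27 -> 72
  FD 16: (51.737,-11.937) -> (56.681,3.28) [heading=72, draw]
  RT 144: heading 72 -> 288
  LT 144: heading 288 -> 72
  -- iteration 5/5 --
  LT 45: heading 72 -> 117
  FD 16: (56.681,3.28) -> (49.417,17.536) [heading=117, draw]
  RT 144: heading 117 -> 333
  LT 144: heading 333 -> 117
]
LT 90: heading 117 -> 207
FD 6: (49.417,17.536) -> (44.071,14.813) [heading=207, draw]
LT 246: heading 207 -> 93
Final: pos=(44.071,14.813), heading=93, 7 segment(s) drawn

Answer: 93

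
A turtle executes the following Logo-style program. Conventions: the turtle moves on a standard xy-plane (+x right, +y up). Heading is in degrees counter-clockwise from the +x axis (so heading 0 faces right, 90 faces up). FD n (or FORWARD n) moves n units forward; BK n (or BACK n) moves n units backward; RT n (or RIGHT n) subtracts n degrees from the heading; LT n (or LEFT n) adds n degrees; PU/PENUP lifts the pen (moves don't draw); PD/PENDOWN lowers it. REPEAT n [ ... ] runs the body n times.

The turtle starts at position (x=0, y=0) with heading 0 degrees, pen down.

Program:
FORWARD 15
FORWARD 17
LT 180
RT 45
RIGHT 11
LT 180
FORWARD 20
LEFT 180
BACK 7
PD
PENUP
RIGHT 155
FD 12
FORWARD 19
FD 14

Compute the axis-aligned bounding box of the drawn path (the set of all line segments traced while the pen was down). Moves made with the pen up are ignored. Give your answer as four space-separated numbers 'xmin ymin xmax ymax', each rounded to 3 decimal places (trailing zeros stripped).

Answer: 0 -22.384 47.098 0

Derivation:
Executing turtle program step by step:
Start: pos=(0,0), heading=0, pen down
FD 15: (0,0) -> (15,0) [heading=0, draw]
FD 17: (15,0) -> (32,0) [heading=0, draw]
LT 180: heading 0 -> 180
RT 45: heading 180 -> 135
RT 11: heading 135 -> 124
LT 180: heading 124 -> 304
FD 20: (32,0) -> (43.184,-16.581) [heading=304, draw]
LT 180: heading 304 -> 124
BK 7: (43.184,-16.581) -> (47.098,-22.384) [heading=124, draw]
PD: pen down
PU: pen up
RT 155: heading 124 -> 329
FD 12: (47.098,-22.384) -> (57.384,-28.564) [heading=329, move]
FD 19: (57.384,-28.564) -> (73.67,-38.35) [heading=329, move]
FD 14: (73.67,-38.35) -> (85.671,-45.561) [heading=329, move]
Final: pos=(85.671,-45.561), heading=329, 4 segment(s) drawn

Segment endpoints: x in {0, 15, 32, 43.184, 47.098}, y in {-22.384, -16.581, 0}
xmin=0, ymin=-22.384, xmax=47.098, ymax=0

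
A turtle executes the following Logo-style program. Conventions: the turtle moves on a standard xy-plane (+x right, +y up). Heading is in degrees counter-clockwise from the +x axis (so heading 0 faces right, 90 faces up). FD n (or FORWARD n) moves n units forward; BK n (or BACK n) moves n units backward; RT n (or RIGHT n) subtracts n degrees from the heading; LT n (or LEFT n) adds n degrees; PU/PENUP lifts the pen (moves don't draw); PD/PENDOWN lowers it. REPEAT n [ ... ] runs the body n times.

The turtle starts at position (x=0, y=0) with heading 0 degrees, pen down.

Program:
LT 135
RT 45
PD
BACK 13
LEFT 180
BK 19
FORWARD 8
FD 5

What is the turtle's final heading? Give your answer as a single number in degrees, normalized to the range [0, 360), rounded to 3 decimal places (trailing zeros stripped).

Answer: 270

Derivation:
Executing turtle program step by step:
Start: pos=(0,0), heading=0, pen down
LT 135: heading 0 -> 135
RT 45: heading 135 -> 90
PD: pen down
BK 13: (0,0) -> (0,-13) [heading=90, draw]
LT 180: heading 90 -> 270
BK 19: (0,-13) -> (0,6) [heading=270, draw]
FD 8: (0,6) -> (0,-2) [heading=270, draw]
FD 5: (0,-2) -> (0,-7) [heading=270, draw]
Final: pos=(0,-7), heading=270, 4 segment(s) drawn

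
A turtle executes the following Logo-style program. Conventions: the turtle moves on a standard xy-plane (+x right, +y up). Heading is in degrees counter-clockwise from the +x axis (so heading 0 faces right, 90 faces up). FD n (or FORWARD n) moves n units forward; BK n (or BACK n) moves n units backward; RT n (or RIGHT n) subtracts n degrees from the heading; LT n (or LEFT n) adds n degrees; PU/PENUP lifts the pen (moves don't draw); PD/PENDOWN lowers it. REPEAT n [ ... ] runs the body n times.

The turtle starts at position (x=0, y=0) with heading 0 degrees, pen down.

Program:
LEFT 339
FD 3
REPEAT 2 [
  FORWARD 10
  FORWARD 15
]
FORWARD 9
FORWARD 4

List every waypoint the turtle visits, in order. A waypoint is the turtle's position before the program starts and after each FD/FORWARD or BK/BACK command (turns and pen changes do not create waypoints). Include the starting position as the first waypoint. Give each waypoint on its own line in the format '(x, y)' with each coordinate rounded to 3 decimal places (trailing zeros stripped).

Executing turtle program step by step:
Start: pos=(0,0), heading=0, pen down
LT 339: heading 0 -> 339
FD 3: (0,0) -> (2.801,-1.075) [heading=339, draw]
REPEAT 2 [
  -- iteration 1/2 --
  FD 10: (2.801,-1.075) -> (12.137,-4.659) [heading=339, draw]
  FD 15: (12.137,-4.659) -> (26.14,-10.034) [heading=339, draw]
  -- iteration 2/2 --
  FD 10: (26.14,-10.034) -> (35.476,-13.618) [heading=339, draw]
  FD 15: (35.476,-13.618) -> (49.48,-18.994) [heading=339, draw]
]
FD 9: (49.48,-18.994) -> (57.882,-22.219) [heading=339, draw]
FD 4: (57.882,-22.219) -> (61.616,-23.652) [heading=339, draw]
Final: pos=(61.616,-23.652), heading=339, 7 segment(s) drawn
Waypoints (8 total):
(0, 0)
(2.801, -1.075)
(12.137, -4.659)
(26.14, -10.034)
(35.476, -13.618)
(49.48, -18.994)
(57.882, -22.219)
(61.616, -23.652)

Answer: (0, 0)
(2.801, -1.075)
(12.137, -4.659)
(26.14, -10.034)
(35.476, -13.618)
(49.48, -18.994)
(57.882, -22.219)
(61.616, -23.652)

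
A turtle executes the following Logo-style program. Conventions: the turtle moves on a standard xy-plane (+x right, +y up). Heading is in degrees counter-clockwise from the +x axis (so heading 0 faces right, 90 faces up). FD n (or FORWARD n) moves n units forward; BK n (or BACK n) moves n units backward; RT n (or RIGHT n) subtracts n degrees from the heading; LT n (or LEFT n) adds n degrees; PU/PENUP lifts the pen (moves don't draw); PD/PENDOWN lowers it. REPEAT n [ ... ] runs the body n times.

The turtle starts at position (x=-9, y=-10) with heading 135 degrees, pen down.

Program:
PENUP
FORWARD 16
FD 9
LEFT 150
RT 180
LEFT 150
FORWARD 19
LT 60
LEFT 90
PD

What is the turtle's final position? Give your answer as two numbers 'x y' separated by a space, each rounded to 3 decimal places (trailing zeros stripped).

Executing turtle program step by step:
Start: pos=(-9,-10), heading=135, pen down
PU: pen up
FD 16: (-9,-10) -> (-20.314,1.314) [heading=135, move]
FD 9: (-20.314,1.314) -> (-26.678,7.678) [heading=135, move]
LT 150: heading 135 -> 285
RT 180: heading 285 -> 105
LT 150: heading 105 -> 255
FD 19: (-26.678,7.678) -> (-31.595,-10.675) [heading=255, move]
LT 60: heading 255 -> 315
LT 90: heading 315 -> 45
PD: pen down
Final: pos=(-31.595,-10.675), heading=45, 0 segment(s) drawn

Answer: -31.595 -10.675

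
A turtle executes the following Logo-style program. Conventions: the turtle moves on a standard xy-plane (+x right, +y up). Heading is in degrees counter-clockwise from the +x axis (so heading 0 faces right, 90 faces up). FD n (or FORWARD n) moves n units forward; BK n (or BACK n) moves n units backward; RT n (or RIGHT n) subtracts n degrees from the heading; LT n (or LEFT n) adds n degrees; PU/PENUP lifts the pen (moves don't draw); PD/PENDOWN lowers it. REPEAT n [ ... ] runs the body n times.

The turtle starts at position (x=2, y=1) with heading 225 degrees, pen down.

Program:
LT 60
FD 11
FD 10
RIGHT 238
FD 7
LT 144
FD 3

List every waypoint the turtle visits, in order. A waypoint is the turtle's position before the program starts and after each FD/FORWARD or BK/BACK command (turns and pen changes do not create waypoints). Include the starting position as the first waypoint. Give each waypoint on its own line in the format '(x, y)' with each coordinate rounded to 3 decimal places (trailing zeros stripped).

Answer: (2, 1)
(4.847, -9.625)
(7.435, -19.284)
(12.209, -14.165)
(9.264, -14.737)

Derivation:
Executing turtle program step by step:
Start: pos=(2,1), heading=225, pen down
LT 60: heading 225 -> 285
FD 11: (2,1) -> (4.847,-9.625) [heading=285, draw]
FD 10: (4.847,-9.625) -> (7.435,-19.284) [heading=285, draw]
RT 238: heading 285 -> 47
FD 7: (7.435,-19.284) -> (12.209,-14.165) [heading=47, draw]
LT 144: heading 47 -> 191
FD 3: (12.209,-14.165) -> (9.264,-14.737) [heading=191, draw]
Final: pos=(9.264,-14.737), heading=191, 4 segment(s) drawn
Waypoints (5 total):
(2, 1)
(4.847, -9.625)
(7.435, -19.284)
(12.209, -14.165)
(9.264, -14.737)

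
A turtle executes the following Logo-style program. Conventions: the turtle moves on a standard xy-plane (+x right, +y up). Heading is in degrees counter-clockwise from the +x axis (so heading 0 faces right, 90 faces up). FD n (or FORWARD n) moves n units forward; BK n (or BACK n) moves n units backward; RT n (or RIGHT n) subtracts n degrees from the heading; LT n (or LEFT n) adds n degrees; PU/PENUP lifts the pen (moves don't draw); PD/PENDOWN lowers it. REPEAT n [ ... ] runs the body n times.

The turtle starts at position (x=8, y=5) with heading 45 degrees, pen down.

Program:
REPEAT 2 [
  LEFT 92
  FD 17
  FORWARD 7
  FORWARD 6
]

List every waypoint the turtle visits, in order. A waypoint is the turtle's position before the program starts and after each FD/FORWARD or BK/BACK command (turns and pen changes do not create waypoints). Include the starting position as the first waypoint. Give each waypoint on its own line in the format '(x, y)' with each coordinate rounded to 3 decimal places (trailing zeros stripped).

Executing turtle program step by step:
Start: pos=(8,5), heading=45, pen down
REPEAT 2 [
  -- iteration 1/2 --
  LT 92: heading 45 -> 137
  FD 17: (8,5) -> (-4.433,16.594) [heading=137, draw]
  FD 7: (-4.433,16.594) -> (-9.552,21.368) [heading=137, draw]
  FD 6: (-9.552,21.368) -> (-13.941,25.46) [heading=137, draw]
  -- iteration 2/2 --
  LT 92: heading 137 -> 229
  FD 17: (-13.941,25.46) -> (-25.094,12.63) [heading=229, draw]
  FD 7: (-25.094,12.63) -> (-29.686,7.347) [heading=229, draw]
  FD 6: (-29.686,7.347) -> (-33.622,2.819) [heading=229, draw]
]
Final: pos=(-33.622,2.819), heading=229, 6 segment(s) drawn
Waypoints (7 total):
(8, 5)
(-4.433, 16.594)
(-9.552, 21.368)
(-13.941, 25.46)
(-25.094, 12.63)
(-29.686, 7.347)
(-33.622, 2.819)

Answer: (8, 5)
(-4.433, 16.594)
(-9.552, 21.368)
(-13.941, 25.46)
(-25.094, 12.63)
(-29.686, 7.347)
(-33.622, 2.819)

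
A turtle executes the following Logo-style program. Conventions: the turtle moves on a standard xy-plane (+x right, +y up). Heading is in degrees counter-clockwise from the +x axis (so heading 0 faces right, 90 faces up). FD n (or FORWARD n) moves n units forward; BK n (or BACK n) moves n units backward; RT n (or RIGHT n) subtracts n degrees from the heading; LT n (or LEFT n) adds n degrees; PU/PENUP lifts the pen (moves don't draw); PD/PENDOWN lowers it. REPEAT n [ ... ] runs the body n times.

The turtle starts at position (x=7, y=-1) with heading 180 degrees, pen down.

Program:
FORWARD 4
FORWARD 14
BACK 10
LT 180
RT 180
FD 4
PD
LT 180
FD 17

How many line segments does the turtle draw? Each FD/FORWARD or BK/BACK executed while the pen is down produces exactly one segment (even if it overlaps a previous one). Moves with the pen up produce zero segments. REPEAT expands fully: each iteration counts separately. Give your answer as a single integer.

Answer: 5

Derivation:
Executing turtle program step by step:
Start: pos=(7,-1), heading=180, pen down
FD 4: (7,-1) -> (3,-1) [heading=180, draw]
FD 14: (3,-1) -> (-11,-1) [heading=180, draw]
BK 10: (-11,-1) -> (-1,-1) [heading=180, draw]
LT 180: heading 180 -> 0
RT 180: heading 0 -> 180
FD 4: (-1,-1) -> (-5,-1) [heading=180, draw]
PD: pen down
LT 180: heading 180 -> 0
FD 17: (-5,-1) -> (12,-1) [heading=0, draw]
Final: pos=(12,-1), heading=0, 5 segment(s) drawn
Segments drawn: 5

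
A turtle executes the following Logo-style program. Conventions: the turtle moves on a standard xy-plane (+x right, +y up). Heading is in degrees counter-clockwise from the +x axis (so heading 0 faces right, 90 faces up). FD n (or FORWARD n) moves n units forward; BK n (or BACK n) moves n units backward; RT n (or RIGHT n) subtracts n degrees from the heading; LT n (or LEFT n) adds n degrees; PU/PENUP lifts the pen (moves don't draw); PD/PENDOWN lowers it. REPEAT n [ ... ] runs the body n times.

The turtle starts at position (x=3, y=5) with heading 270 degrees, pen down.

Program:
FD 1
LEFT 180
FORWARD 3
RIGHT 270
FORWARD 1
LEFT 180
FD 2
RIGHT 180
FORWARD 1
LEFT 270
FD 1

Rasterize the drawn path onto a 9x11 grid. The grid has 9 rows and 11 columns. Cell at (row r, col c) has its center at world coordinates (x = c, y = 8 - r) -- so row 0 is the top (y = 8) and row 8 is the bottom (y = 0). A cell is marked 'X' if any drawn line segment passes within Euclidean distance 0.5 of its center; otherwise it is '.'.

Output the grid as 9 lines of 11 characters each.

Answer: ...X.......
..XXX......
...X.......
...X.......
...X.......
...........
...........
...........
...........

Derivation:
Segment 0: (3,5) -> (3,4)
Segment 1: (3,4) -> (3,7)
Segment 2: (3,7) -> (2,7)
Segment 3: (2,7) -> (4,7)
Segment 4: (4,7) -> (3,7)
Segment 5: (3,7) -> (3,8)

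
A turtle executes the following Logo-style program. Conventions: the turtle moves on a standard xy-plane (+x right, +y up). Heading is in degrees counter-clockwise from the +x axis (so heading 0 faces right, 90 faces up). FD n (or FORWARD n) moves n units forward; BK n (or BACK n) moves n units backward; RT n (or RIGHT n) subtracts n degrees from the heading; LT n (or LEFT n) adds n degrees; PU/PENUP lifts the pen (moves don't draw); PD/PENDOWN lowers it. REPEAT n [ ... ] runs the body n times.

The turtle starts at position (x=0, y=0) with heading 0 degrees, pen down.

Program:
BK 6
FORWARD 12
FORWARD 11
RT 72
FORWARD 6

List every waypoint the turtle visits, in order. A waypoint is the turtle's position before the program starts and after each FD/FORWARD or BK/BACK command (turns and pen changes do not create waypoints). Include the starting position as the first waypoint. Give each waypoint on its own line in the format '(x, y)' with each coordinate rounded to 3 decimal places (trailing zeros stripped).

Answer: (0, 0)
(-6, 0)
(6, 0)
(17, 0)
(18.854, -5.706)

Derivation:
Executing turtle program step by step:
Start: pos=(0,0), heading=0, pen down
BK 6: (0,0) -> (-6,0) [heading=0, draw]
FD 12: (-6,0) -> (6,0) [heading=0, draw]
FD 11: (6,0) -> (17,0) [heading=0, draw]
RT 72: heading 0 -> 288
FD 6: (17,0) -> (18.854,-5.706) [heading=288, draw]
Final: pos=(18.854,-5.706), heading=288, 4 segment(s) drawn
Waypoints (5 total):
(0, 0)
(-6, 0)
(6, 0)
(17, 0)
(18.854, -5.706)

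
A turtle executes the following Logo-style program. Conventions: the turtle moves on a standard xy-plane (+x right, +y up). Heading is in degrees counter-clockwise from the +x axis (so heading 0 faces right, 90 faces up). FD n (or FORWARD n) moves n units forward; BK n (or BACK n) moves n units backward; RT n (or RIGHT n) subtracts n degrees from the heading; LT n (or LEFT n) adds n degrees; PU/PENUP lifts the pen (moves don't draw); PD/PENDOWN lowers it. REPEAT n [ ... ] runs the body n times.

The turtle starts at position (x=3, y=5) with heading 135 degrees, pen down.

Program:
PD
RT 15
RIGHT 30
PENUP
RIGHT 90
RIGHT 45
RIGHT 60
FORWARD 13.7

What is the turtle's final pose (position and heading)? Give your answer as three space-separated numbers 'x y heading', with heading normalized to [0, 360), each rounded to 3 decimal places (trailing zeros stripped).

Executing turtle program step by step:
Start: pos=(3,5), heading=135, pen down
PD: pen down
RT 15: heading 135 -> 120
RT 30: heading 120 -> 90
PU: pen up
RT 90: heading 90 -> 0
RT 45: heading 0 -> 315
RT 60: heading 315 -> 255
FD 13.7: (3,5) -> (-0.546,-8.233) [heading=255, move]
Final: pos=(-0.546,-8.233), heading=255, 0 segment(s) drawn

Answer: -0.546 -8.233 255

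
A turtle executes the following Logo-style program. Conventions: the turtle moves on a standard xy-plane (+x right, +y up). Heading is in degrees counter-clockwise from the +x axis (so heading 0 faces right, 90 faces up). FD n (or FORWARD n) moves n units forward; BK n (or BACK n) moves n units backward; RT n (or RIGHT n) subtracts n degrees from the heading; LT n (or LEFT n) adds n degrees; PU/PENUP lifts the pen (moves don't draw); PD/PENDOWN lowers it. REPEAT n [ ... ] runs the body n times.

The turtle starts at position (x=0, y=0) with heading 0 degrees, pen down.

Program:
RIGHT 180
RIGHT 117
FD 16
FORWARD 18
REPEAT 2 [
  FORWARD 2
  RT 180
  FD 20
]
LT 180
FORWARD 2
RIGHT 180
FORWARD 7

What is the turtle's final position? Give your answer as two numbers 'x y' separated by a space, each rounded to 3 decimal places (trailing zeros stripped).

Executing turtle program step by step:
Start: pos=(0,0), heading=0, pen down
RT 180: heading 0 -> 180
RT 117: heading 180 -> 63
FD 16: (0,0) -> (7.264,14.256) [heading=63, draw]
FD 18: (7.264,14.256) -> (15.436,30.294) [heading=63, draw]
REPEAT 2 [
  -- iteration 1/2 --
  FD 2: (15.436,30.294) -> (16.344,32.076) [heading=63, draw]
  RT 180: heading 63 -> 243
  FD 20: (16.344,32.076) -> (7.264,14.256) [heading=243, draw]
  -- iteration 2/2 --
  FD 2: (7.264,14.256) -> (6.356,12.474) [heading=243, draw]
  RT 180: heading 243 -> 63
  FD 20: (6.356,12.474) -> (15.436,30.294) [heading=63, draw]
]
LT 180: heading 63 -> 243
FD 2: (15.436,30.294) -> (14.528,28.512) [heading=243, draw]
RT 180: heading 243 -> 63
FD 7: (14.528,28.512) -> (17.706,34.749) [heading=63, draw]
Final: pos=(17.706,34.749), heading=63, 8 segment(s) drawn

Answer: 17.706 34.749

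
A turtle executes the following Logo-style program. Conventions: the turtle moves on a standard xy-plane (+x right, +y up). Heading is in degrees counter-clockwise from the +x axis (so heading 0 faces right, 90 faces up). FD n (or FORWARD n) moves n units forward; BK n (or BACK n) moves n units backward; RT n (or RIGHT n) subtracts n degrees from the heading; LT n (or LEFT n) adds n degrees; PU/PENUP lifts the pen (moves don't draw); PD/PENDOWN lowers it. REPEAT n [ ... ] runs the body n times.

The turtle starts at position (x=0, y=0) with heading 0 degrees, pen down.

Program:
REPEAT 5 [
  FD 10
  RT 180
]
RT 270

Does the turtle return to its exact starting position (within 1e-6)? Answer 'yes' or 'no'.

Executing turtle program step by step:
Start: pos=(0,0), heading=0, pen down
REPEAT 5 [
  -- iteration 1/5 --
  FD 10: (0,0) -> (10,0) [heading=0, draw]
  RT 180: heading 0 -> 180
  -- iteration 2/5 --
  FD 10: (10,0) -> (0,0) [heading=180, draw]
  RT 180: heading 180 -> 0
  -- iteration 3/5 --
  FD 10: (0,0) -> (10,0) [heading=0, draw]
  RT 180: heading 0 -> 180
  -- iteration 4/5 --
  FD 10: (10,0) -> (0,0) [heading=180, draw]
  RT 180: heading 180 -> 0
  -- iteration 5/5 --
  FD 10: (0,0) -> (10,0) [heading=0, draw]
  RT 180: heading 0 -> 180
]
RT 270: heading 180 -> 270
Final: pos=(10,0), heading=270, 5 segment(s) drawn

Start position: (0, 0)
Final position: (10, 0)
Distance = 10; >= 1e-6 -> NOT closed

Answer: no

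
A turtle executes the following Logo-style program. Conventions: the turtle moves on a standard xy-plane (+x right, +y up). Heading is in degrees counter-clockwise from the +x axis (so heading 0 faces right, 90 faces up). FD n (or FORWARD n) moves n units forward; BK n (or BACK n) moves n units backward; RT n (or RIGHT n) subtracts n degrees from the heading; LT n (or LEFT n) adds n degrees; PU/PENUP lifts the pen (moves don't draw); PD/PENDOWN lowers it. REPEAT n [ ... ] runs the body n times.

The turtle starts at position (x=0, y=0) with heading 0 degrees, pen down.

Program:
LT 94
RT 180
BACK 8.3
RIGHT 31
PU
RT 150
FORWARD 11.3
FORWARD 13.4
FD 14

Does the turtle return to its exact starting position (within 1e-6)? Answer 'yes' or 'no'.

Executing turtle program step by step:
Start: pos=(0,0), heading=0, pen down
LT 94: heading 0 -> 94
RT 180: heading 94 -> 274
BK 8.3: (0,0) -> (-0.579,8.28) [heading=274, draw]
RT 31: heading 274 -> 243
PU: pen up
RT 150: heading 243 -> 93
FD 11.3: (-0.579,8.28) -> (-1.17,19.564) [heading=93, move]
FD 13.4: (-1.17,19.564) -> (-1.872,32.946) [heading=93, move]
FD 14: (-1.872,32.946) -> (-2.604,46.927) [heading=93, move]
Final: pos=(-2.604,46.927), heading=93, 1 segment(s) drawn

Start position: (0, 0)
Final position: (-2.604, 46.927)
Distance = 46.999; >= 1e-6 -> NOT closed

Answer: no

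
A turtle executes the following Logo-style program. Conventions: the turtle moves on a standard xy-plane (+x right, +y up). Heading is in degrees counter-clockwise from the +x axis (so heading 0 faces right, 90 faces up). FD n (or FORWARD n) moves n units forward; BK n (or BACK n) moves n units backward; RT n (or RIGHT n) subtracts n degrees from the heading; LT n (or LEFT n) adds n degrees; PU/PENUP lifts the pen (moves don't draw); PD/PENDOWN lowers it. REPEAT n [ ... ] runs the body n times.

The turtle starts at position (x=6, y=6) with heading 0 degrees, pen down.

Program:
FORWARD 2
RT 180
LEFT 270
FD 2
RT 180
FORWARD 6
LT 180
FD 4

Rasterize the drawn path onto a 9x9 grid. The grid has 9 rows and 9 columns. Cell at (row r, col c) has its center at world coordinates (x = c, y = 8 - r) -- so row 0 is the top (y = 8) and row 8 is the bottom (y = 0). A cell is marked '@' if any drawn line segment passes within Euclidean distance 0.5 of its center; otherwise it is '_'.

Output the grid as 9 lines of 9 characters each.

Segment 0: (6,6) -> (8,6)
Segment 1: (8,6) -> (8,8)
Segment 2: (8,8) -> (8,2)
Segment 3: (8,2) -> (8,6)

Answer: ________@
________@
______@@@
________@
________@
________@
________@
_________
_________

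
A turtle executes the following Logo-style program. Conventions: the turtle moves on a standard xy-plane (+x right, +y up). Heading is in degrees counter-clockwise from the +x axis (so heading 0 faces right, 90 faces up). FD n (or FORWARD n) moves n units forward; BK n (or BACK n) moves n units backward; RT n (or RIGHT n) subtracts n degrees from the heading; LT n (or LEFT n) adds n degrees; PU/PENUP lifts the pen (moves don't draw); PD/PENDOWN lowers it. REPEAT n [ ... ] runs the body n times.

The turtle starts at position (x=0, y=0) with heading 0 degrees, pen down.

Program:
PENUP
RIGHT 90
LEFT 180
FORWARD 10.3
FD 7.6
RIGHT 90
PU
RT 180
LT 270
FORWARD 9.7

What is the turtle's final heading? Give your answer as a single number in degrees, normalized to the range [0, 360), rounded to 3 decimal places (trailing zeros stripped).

Answer: 90

Derivation:
Executing turtle program step by step:
Start: pos=(0,0), heading=0, pen down
PU: pen up
RT 90: heading 0 -> 270
LT 180: heading 270 -> 90
FD 10.3: (0,0) -> (0,10.3) [heading=90, move]
FD 7.6: (0,10.3) -> (0,17.9) [heading=90, move]
RT 90: heading 90 -> 0
PU: pen up
RT 180: heading 0 -> 180
LT 270: heading 180 -> 90
FD 9.7: (0,17.9) -> (0,27.6) [heading=90, move]
Final: pos=(0,27.6), heading=90, 0 segment(s) drawn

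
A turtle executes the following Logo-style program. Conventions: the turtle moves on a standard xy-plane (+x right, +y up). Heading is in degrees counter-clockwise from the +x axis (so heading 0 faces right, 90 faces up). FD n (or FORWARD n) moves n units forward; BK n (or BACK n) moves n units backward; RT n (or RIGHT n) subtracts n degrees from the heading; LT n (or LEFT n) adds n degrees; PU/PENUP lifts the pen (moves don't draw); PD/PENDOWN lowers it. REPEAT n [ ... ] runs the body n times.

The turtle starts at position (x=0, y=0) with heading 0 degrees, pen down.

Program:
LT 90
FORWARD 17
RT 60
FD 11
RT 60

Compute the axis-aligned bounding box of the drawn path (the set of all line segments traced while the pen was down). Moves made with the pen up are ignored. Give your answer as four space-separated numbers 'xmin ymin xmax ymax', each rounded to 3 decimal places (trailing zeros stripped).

Answer: 0 0 9.526 22.5

Derivation:
Executing turtle program step by step:
Start: pos=(0,0), heading=0, pen down
LT 90: heading 0 -> 90
FD 17: (0,0) -> (0,17) [heading=90, draw]
RT 60: heading 90 -> 30
FD 11: (0,17) -> (9.526,22.5) [heading=30, draw]
RT 60: heading 30 -> 330
Final: pos=(9.526,22.5), heading=330, 2 segment(s) drawn

Segment endpoints: x in {0, 0, 9.526}, y in {0, 17, 22.5}
xmin=0, ymin=0, xmax=9.526, ymax=22.5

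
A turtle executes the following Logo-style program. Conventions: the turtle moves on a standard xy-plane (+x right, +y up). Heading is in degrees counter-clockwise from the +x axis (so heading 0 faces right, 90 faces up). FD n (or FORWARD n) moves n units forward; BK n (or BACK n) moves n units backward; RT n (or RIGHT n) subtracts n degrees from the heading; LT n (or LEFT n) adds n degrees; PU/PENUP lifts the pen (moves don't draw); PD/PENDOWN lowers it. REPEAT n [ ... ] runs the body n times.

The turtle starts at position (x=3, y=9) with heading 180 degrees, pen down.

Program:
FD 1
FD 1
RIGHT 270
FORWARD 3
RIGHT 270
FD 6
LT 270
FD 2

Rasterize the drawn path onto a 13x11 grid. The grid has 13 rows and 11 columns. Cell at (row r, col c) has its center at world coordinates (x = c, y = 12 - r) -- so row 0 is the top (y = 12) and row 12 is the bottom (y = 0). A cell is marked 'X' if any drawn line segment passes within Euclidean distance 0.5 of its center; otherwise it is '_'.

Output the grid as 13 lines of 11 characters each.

Answer: ___________
___________
___________
_XXX_______
_X_________
_X_________
_XXXXXXX___
_______X___
_______X___
___________
___________
___________
___________

Derivation:
Segment 0: (3,9) -> (2,9)
Segment 1: (2,9) -> (1,9)
Segment 2: (1,9) -> (1,6)
Segment 3: (1,6) -> (7,6)
Segment 4: (7,6) -> (7,4)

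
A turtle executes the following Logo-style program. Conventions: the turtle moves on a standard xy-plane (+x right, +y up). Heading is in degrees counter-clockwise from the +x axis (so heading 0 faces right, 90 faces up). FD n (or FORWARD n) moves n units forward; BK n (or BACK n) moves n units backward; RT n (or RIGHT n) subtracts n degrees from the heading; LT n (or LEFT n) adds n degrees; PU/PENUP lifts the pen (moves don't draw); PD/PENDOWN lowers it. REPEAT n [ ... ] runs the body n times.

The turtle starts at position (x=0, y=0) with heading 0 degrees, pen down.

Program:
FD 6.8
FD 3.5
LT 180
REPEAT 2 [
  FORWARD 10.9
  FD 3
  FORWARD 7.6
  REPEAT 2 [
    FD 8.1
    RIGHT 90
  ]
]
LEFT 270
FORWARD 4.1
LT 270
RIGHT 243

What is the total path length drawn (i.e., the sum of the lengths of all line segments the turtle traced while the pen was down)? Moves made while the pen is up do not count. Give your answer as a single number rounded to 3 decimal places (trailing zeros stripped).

Answer: 89.8

Derivation:
Executing turtle program step by step:
Start: pos=(0,0), heading=0, pen down
FD 6.8: (0,0) -> (6.8,0) [heading=0, draw]
FD 3.5: (6.8,0) -> (10.3,0) [heading=0, draw]
LT 180: heading 0 -> 180
REPEAT 2 [
  -- iteration 1/2 --
  FD 10.9: (10.3,0) -> (-0.6,0) [heading=180, draw]
  FD 3: (-0.6,0) -> (-3.6,0) [heading=180, draw]
  FD 7.6: (-3.6,0) -> (-11.2,0) [heading=180, draw]
  REPEAT 2 [
    -- iteration 1/2 --
    FD 8.1: (-11.2,0) -> (-19.3,0) [heading=180, draw]
    RT 90: heading 180 -> 90
    -- iteration 2/2 --
    FD 8.1: (-19.3,0) -> (-19.3,8.1) [heading=90, draw]
    RT 90: heading 90 -> 0
  ]
  -- iteration 2/2 --
  FD 10.9: (-19.3,8.1) -> (-8.4,8.1) [heading=0, draw]
  FD 3: (-8.4,8.1) -> (-5.4,8.1) [heading=0, draw]
  FD 7.6: (-5.4,8.1) -> (2.2,8.1) [heading=0, draw]
  REPEAT 2 [
    -- iteration 1/2 --
    FD 8.1: (2.2,8.1) -> (10.3,8.1) [heading=0, draw]
    RT 90: heading 0 -> 270
    -- iteration 2/2 --
    FD 8.1: (10.3,8.1) -> (10.3,0) [heading=270, draw]
    RT 90: heading 270 -> 180
  ]
]
LT 270: heading 180 -> 90
FD 4.1: (10.3,0) -> (10.3,4.1) [heading=90, draw]
LT 270: heading 90 -> 0
RT 243: heading 0 -> 117
Final: pos=(10.3,4.1), heading=117, 13 segment(s) drawn

Segment lengths:
  seg 1: (0,0) -> (6.8,0), length = 6.8
  seg 2: (6.8,0) -> (10.3,0), length = 3.5
  seg 3: (10.3,0) -> (-0.6,0), length = 10.9
  seg 4: (-0.6,0) -> (-3.6,0), length = 3
  seg 5: (-3.6,0) -> (-11.2,0), length = 7.6
  seg 6: (-11.2,0) -> (-19.3,0), length = 8.1
  seg 7: (-19.3,0) -> (-19.3,8.1), length = 8.1
  seg 8: (-19.3,8.1) -> (-8.4,8.1), length = 10.9
  seg 9: (-8.4,8.1) -> (-5.4,8.1), length = 3
  seg 10: (-5.4,8.1) -> (2.2,8.1), length = 7.6
  seg 11: (2.2,8.1) -> (10.3,8.1), length = 8.1
  seg 12: (10.3,8.1) -> (10.3,0), length = 8.1
  seg 13: (10.3,0) -> (10.3,4.1), length = 4.1
Total = 89.8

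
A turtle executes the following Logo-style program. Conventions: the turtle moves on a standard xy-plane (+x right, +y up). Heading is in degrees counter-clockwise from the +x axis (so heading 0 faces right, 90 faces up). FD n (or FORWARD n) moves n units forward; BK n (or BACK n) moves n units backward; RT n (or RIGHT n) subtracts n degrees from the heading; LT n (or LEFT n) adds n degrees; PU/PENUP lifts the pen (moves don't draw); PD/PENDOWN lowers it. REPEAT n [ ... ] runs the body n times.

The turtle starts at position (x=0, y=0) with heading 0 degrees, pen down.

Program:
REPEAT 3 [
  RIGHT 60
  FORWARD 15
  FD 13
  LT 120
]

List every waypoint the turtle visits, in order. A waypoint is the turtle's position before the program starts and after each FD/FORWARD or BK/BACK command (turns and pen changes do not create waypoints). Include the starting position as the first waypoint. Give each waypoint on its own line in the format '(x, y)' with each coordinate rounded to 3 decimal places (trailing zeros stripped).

Executing turtle program step by step:
Start: pos=(0,0), heading=0, pen down
REPEAT 3 [
  -- iteration 1/3 --
  RT 60: heading 0 -> 300
  FD 15: (0,0) -> (7.5,-12.99) [heading=300, draw]
  FD 13: (7.5,-12.99) -> (14,-24.249) [heading=300, draw]
  LT 120: heading 300 -> 60
  -- iteration 2/3 --
  RT 60: heading 60 -> 0
  FD 15: (14,-24.249) -> (29,-24.249) [heading=0, draw]
  FD 13: (29,-24.249) -> (42,-24.249) [heading=0, draw]
  LT 120: heading 0 -> 120
  -- iteration 3/3 --
  RT 60: heading 120 -> 60
  FD 15: (42,-24.249) -> (49.5,-11.258) [heading=60, draw]
  FD 13: (49.5,-11.258) -> (56,0) [heading=60, draw]
  LT 120: heading 60 -> 180
]
Final: pos=(56,0), heading=180, 6 segment(s) drawn
Waypoints (7 total):
(0, 0)
(7.5, -12.99)
(14, -24.249)
(29, -24.249)
(42, -24.249)
(49.5, -11.258)
(56, 0)

Answer: (0, 0)
(7.5, -12.99)
(14, -24.249)
(29, -24.249)
(42, -24.249)
(49.5, -11.258)
(56, 0)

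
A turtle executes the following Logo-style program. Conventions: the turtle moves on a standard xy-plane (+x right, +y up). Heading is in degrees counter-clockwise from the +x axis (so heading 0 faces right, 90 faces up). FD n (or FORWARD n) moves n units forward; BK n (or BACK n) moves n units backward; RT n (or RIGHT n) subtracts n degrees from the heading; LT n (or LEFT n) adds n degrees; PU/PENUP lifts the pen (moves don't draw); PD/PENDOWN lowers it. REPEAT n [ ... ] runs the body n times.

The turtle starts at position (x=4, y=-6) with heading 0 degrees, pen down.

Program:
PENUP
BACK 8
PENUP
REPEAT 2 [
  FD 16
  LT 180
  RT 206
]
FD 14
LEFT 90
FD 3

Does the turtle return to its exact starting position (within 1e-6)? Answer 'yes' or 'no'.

Executing turtle program step by step:
Start: pos=(4,-6), heading=0, pen down
PU: pen up
BK 8: (4,-6) -> (-4,-6) [heading=0, move]
PU: pen up
REPEAT 2 [
  -- iteration 1/2 --
  FD 16: (-4,-6) -> (12,-6) [heading=0, move]
  LT 180: heading 0 -> 180
  RT 206: heading 180 -> 334
  -- iteration 2/2 --
  FD 16: (12,-6) -> (26.381,-13.014) [heading=334, move]
  LT 180: heading 334 -> 154
  RT 206: heading 154 -> 308
]
FD 14: (26.381,-13.014) -> (35,-24.046) [heading=308, move]
LT 90: heading 308 -> 38
FD 3: (35,-24.046) -> (37.364,-22.199) [heading=38, move]
Final: pos=(37.364,-22.199), heading=38, 0 segment(s) drawn

Start position: (4, -6)
Final position: (37.364, -22.199)
Distance = 37.089; >= 1e-6 -> NOT closed

Answer: no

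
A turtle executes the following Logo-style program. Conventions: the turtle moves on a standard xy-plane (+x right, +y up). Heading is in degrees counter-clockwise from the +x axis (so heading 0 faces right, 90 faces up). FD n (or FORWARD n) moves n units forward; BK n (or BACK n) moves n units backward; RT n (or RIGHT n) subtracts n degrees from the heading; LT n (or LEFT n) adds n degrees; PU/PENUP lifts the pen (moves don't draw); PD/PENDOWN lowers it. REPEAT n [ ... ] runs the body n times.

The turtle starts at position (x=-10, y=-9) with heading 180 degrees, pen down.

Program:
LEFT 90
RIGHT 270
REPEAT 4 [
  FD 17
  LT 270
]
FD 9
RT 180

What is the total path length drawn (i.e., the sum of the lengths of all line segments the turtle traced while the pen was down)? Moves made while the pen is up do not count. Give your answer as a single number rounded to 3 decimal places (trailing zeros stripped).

Answer: 77

Derivation:
Executing turtle program step by step:
Start: pos=(-10,-9), heading=180, pen down
LT 90: heading 180 -> 270
RT 270: heading 270 -> 0
REPEAT 4 [
  -- iteration 1/4 --
  FD 17: (-10,-9) -> (7,-9) [heading=0, draw]
  LT 270: heading 0 -> 270
  -- iteration 2/4 --
  FD 17: (7,-9) -> (7,-26) [heading=270, draw]
  LT 270: heading 270 -> 180
  -- iteration 3/4 --
  FD 17: (7,-26) -> (-10,-26) [heading=180, draw]
  LT 270: heading 180 -> 90
  -- iteration 4/4 --
  FD 17: (-10,-26) -> (-10,-9) [heading=90, draw]
  LT 270: heading 90 -> 0
]
FD 9: (-10,-9) -> (-1,-9) [heading=0, draw]
RT 180: heading 0 -> 180
Final: pos=(-1,-9), heading=180, 5 segment(s) drawn

Segment lengths:
  seg 1: (-10,-9) -> (7,-9), length = 17
  seg 2: (7,-9) -> (7,-26), length = 17
  seg 3: (7,-26) -> (-10,-26), length = 17
  seg 4: (-10,-26) -> (-10,-9), length = 17
  seg 5: (-10,-9) -> (-1,-9), length = 9
Total = 77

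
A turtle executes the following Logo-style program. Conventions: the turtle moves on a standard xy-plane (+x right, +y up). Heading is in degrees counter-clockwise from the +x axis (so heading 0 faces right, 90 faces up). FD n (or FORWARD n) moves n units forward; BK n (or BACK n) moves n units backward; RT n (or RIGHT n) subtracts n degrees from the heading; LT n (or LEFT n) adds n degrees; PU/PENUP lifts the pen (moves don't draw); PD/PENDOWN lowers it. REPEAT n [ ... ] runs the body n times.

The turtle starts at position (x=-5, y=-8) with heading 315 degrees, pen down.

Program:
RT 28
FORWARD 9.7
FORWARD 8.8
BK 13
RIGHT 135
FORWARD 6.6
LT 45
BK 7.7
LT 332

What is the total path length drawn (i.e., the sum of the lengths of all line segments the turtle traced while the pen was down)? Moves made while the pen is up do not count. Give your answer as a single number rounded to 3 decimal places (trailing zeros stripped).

Answer: 45.8

Derivation:
Executing turtle program step by step:
Start: pos=(-5,-8), heading=315, pen down
RT 28: heading 315 -> 287
FD 9.7: (-5,-8) -> (-2.164,-17.276) [heading=287, draw]
FD 8.8: (-2.164,-17.276) -> (0.409,-25.692) [heading=287, draw]
BK 13: (0.409,-25.692) -> (-3.392,-13.26) [heading=287, draw]
RT 135: heading 287 -> 152
FD 6.6: (-3.392,-13.26) -> (-9.219,-10.161) [heading=152, draw]
LT 45: heading 152 -> 197
BK 7.7: (-9.219,-10.161) -> (-1.856,-7.91) [heading=197, draw]
LT 332: heading 197 -> 169
Final: pos=(-1.856,-7.91), heading=169, 5 segment(s) drawn

Segment lengths:
  seg 1: (-5,-8) -> (-2.164,-17.276), length = 9.7
  seg 2: (-2.164,-17.276) -> (0.409,-25.692), length = 8.8
  seg 3: (0.409,-25.692) -> (-3.392,-13.26), length = 13
  seg 4: (-3.392,-13.26) -> (-9.219,-10.161), length = 6.6
  seg 5: (-9.219,-10.161) -> (-1.856,-7.91), length = 7.7
Total = 45.8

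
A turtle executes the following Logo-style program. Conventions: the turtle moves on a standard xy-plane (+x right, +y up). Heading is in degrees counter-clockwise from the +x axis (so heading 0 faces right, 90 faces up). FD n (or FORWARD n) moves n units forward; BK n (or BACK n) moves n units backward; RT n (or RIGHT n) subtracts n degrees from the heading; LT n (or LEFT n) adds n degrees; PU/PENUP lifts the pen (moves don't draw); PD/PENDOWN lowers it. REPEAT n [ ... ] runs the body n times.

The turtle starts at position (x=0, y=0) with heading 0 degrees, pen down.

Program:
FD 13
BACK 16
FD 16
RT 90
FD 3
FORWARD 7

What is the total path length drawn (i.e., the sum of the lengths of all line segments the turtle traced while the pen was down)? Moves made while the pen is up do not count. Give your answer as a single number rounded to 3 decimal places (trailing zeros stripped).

Executing turtle program step by step:
Start: pos=(0,0), heading=0, pen down
FD 13: (0,0) -> (13,0) [heading=0, draw]
BK 16: (13,0) -> (-3,0) [heading=0, draw]
FD 16: (-3,0) -> (13,0) [heading=0, draw]
RT 90: heading 0 -> 270
FD 3: (13,0) -> (13,-3) [heading=270, draw]
FD 7: (13,-3) -> (13,-10) [heading=270, draw]
Final: pos=(13,-10), heading=270, 5 segment(s) drawn

Segment lengths:
  seg 1: (0,0) -> (13,0), length = 13
  seg 2: (13,0) -> (-3,0), length = 16
  seg 3: (-3,0) -> (13,0), length = 16
  seg 4: (13,0) -> (13,-3), length = 3
  seg 5: (13,-3) -> (13,-10), length = 7
Total = 55

Answer: 55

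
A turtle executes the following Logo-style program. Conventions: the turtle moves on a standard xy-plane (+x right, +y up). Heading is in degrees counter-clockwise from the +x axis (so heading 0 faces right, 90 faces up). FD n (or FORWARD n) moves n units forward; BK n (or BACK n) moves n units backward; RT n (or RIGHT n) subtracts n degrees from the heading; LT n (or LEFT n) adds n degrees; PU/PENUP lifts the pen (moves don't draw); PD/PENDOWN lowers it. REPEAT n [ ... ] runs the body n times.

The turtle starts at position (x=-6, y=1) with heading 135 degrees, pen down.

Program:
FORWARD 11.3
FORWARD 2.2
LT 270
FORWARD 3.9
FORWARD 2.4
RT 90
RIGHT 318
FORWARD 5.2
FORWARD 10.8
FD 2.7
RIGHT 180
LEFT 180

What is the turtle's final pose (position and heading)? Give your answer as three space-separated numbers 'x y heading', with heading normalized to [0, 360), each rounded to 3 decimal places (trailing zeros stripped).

Answer: 7.583 14.022 357

Derivation:
Executing turtle program step by step:
Start: pos=(-6,1), heading=135, pen down
FD 11.3: (-6,1) -> (-13.99,8.99) [heading=135, draw]
FD 2.2: (-13.99,8.99) -> (-15.546,10.546) [heading=135, draw]
LT 270: heading 135 -> 45
FD 3.9: (-15.546,10.546) -> (-12.788,13.304) [heading=45, draw]
FD 2.4: (-12.788,13.304) -> (-11.091,15.001) [heading=45, draw]
RT 90: heading 45 -> 315
RT 318: heading 315 -> 357
FD 5.2: (-11.091,15.001) -> (-5.898,14.729) [heading=357, draw]
FD 10.8: (-5.898,14.729) -> (4.887,14.163) [heading=357, draw]
FD 2.7: (4.887,14.163) -> (7.583,14.022) [heading=357, draw]
RT 180: heading 357 -> 177
LT 180: heading 177 -> 357
Final: pos=(7.583,14.022), heading=357, 7 segment(s) drawn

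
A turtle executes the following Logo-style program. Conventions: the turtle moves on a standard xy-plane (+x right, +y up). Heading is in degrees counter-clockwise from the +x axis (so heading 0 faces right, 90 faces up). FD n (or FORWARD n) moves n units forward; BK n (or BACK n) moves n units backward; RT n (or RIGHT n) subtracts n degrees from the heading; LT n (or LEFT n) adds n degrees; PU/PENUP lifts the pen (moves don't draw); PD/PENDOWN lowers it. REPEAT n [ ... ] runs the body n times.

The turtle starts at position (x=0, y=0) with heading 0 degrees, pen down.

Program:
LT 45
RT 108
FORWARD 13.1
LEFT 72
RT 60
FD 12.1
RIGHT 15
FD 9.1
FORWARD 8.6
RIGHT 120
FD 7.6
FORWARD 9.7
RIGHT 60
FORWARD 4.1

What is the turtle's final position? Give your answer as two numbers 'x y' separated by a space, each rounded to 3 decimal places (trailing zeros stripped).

Executing turtle program step by step:
Start: pos=(0,0), heading=0, pen down
LT 45: heading 0 -> 45
RT 108: heading 45 -> 297
FD 13.1: (0,0) -> (5.947,-11.672) [heading=297, draw]
LT 72: heading 297 -> 9
RT 60: heading 9 -> 309
FD 12.1: (5.947,-11.672) -> (13.562,-21.076) [heading=309, draw]
RT 15: heading 309 -> 294
FD 9.1: (13.562,-21.076) -> (17.263,-29.389) [heading=294, draw]
FD 8.6: (17.263,-29.389) -> (20.761,-37.245) [heading=294, draw]
RT 120: heading 294 -> 174
FD 7.6: (20.761,-37.245) -> (13.203,-36.451) [heading=174, draw]
FD 9.7: (13.203,-36.451) -> (3.556,-35.437) [heading=174, draw]
RT 60: heading 174 -> 114
FD 4.1: (3.556,-35.437) -> (1.888,-31.692) [heading=114, draw]
Final: pos=(1.888,-31.692), heading=114, 7 segment(s) drawn

Answer: 1.888 -31.692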